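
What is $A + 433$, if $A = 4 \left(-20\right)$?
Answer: $353$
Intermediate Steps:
$A = -80$
$A + 433 = -80 + 433 = 353$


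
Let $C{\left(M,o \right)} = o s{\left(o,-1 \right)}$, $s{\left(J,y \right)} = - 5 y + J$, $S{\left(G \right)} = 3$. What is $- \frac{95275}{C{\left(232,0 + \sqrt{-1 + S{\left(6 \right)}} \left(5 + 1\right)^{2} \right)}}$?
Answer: $- \frac{95275}{2567} + \frac{476375 \sqrt{2}}{184824} \approx -33.47$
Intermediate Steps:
$s{\left(J,y \right)} = J - 5 y$
$C{\left(M,o \right)} = o \left(5 + o\right)$ ($C{\left(M,o \right)} = o \left(o - -5\right) = o \left(o + 5\right) = o \left(5 + o\right)$)
$- \frac{95275}{C{\left(232,0 + \sqrt{-1 + S{\left(6 \right)}} \left(5 + 1\right)^{2} \right)}} = - \frac{95275}{\left(0 + \sqrt{-1 + 3} \left(5 + 1\right)^{2}\right) \left(5 + \left(0 + \sqrt{-1 + 3} \left(5 + 1\right)^{2}\right)\right)} = - \frac{95275}{\left(0 + \sqrt{2} \cdot 6^{2}\right) \left(5 + \left(0 + \sqrt{2} \cdot 6^{2}\right)\right)} = - \frac{95275}{\left(0 + \sqrt{2} \cdot 36\right) \left(5 + \left(0 + \sqrt{2} \cdot 36\right)\right)} = - \frac{95275}{\left(0 + 36 \sqrt{2}\right) \left(5 + \left(0 + 36 \sqrt{2}\right)\right)} = - \frac{95275}{36 \sqrt{2} \left(5 + 36 \sqrt{2}\right)} = - 95275 \frac{\sqrt{2}}{72 \left(5 + 36 \sqrt{2}\right)} = - \frac{95275 \sqrt{2}}{72 \left(5 + 36 \sqrt{2}\right)}$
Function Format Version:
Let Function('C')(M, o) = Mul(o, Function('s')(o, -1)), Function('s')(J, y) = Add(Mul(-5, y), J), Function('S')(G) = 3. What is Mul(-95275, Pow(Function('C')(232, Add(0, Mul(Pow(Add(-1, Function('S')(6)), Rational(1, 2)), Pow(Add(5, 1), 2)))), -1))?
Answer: Add(Rational(-95275, 2567), Mul(Rational(476375, 184824), Pow(2, Rational(1, 2)))) ≈ -33.470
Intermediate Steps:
Function('s')(J, y) = Add(J, Mul(-5, y))
Function('C')(M, o) = Mul(o, Add(5, o)) (Function('C')(M, o) = Mul(o, Add(o, Mul(-5, -1))) = Mul(o, Add(o, 5)) = Mul(o, Add(5, o)))
Mul(-95275, Pow(Function('C')(232, Add(0, Mul(Pow(Add(-1, Function('S')(6)), Rational(1, 2)), Pow(Add(5, 1), 2)))), -1)) = Mul(-95275, Pow(Mul(Add(0, Mul(Pow(Add(-1, 3), Rational(1, 2)), Pow(Add(5, 1), 2))), Add(5, Add(0, Mul(Pow(Add(-1, 3), Rational(1, 2)), Pow(Add(5, 1), 2))))), -1)) = Mul(-95275, Pow(Mul(Add(0, Mul(Pow(2, Rational(1, 2)), Pow(6, 2))), Add(5, Add(0, Mul(Pow(2, Rational(1, 2)), Pow(6, 2))))), -1)) = Mul(-95275, Pow(Mul(Add(0, Mul(Pow(2, Rational(1, 2)), 36)), Add(5, Add(0, Mul(Pow(2, Rational(1, 2)), 36)))), -1)) = Mul(-95275, Pow(Mul(Add(0, Mul(36, Pow(2, Rational(1, 2)))), Add(5, Add(0, Mul(36, Pow(2, Rational(1, 2)))))), -1)) = Mul(-95275, Pow(Mul(Mul(36, Pow(2, Rational(1, 2))), Add(5, Mul(36, Pow(2, Rational(1, 2))))), -1)) = Mul(-95275, Pow(Mul(36, Pow(2, Rational(1, 2)), Add(5, Mul(36, Pow(2, Rational(1, 2))))), -1)) = Mul(-95275, Mul(Rational(1, 72), Pow(2, Rational(1, 2)), Pow(Add(5, Mul(36, Pow(2, Rational(1, 2)))), -1))) = Mul(Rational(-95275, 72), Pow(2, Rational(1, 2)), Pow(Add(5, Mul(36, Pow(2, Rational(1, 2)))), -1))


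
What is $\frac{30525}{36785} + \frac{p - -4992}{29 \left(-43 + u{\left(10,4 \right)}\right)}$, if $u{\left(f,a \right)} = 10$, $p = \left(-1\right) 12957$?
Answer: $\frac{21480330}{2346883} \approx 9.1527$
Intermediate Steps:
$p = -12957$
$\frac{30525}{36785} + \frac{p - -4992}{29 \left(-43 + u{\left(10,4 \right)}\right)} = \frac{30525}{36785} + \frac{-12957 - -4992}{29 \left(-43 + 10\right)} = 30525 \cdot \frac{1}{36785} + \frac{-12957 + 4992}{29 \left(-33\right)} = \frac{6105}{7357} - \frac{7965}{-957} = \frac{6105}{7357} - - \frac{2655}{319} = \frac{6105}{7357} + \frac{2655}{319} = \frac{21480330}{2346883}$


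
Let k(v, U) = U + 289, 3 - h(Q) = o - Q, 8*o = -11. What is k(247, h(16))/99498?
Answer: 825/265328 ≈ 0.0031094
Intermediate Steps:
o = -11/8 (o = (⅛)*(-11) = -11/8 ≈ -1.3750)
h(Q) = 35/8 + Q (h(Q) = 3 - (-11/8 - Q) = 3 + (11/8 + Q) = 35/8 + Q)
k(v, U) = 289 + U
k(247, h(16))/99498 = (289 + (35/8 + 16))/99498 = (289 + 163/8)*(1/99498) = (2475/8)*(1/99498) = 825/265328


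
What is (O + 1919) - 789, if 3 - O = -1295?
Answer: 2428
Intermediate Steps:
O = 1298 (O = 3 - 1*(-1295) = 3 + 1295 = 1298)
(O + 1919) - 789 = (1298 + 1919) - 789 = 3217 - 789 = 2428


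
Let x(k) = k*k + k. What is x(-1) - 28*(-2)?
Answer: 56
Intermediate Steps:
x(k) = k + k² (x(k) = k² + k = k + k²)
x(-1) - 28*(-2) = -(1 - 1) - 28*(-2) = -1*0 + 56 = 0 + 56 = 56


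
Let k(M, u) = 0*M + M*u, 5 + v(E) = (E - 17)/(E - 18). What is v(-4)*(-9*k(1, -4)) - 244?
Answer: -4286/11 ≈ -389.64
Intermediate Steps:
v(E) = -5 + (-17 + E)/(-18 + E) (v(E) = -5 + (E - 17)/(E - 18) = -5 + (-17 + E)/(-18 + E))
k(M, u) = M*u (k(M, u) = 0 + M*u = M*u)
v(-4)*(-9*k(1, -4)) - 244 = ((73 - 4*(-4))/(-18 - 4))*(-9*(-4)) - 244 = ((73 + 16)/(-22))*(-9*(-4)) - 244 = -1/22*89*36 - 244 = -89/22*36 - 244 = -1602/11 - 244 = -4286/11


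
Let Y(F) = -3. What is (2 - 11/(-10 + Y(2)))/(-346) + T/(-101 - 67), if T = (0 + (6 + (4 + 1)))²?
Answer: -275237/377832 ≈ -0.72846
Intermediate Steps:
T = 121 (T = (0 + (6 + 5))² = (0 + 11)² = 11² = 121)
(2 - 11/(-10 + Y(2)))/(-346) + T/(-101 - 67) = (2 - 11/(-10 - 3))/(-346) + 121/(-101 - 67) = (2 - 11/(-13))*(-1/346) + 121/(-168) = (2 - 1/13*(-11))*(-1/346) + 121*(-1/168) = (2 + 11/13)*(-1/346) - 121/168 = (37/13)*(-1/346) - 121/168 = -37/4498 - 121/168 = -275237/377832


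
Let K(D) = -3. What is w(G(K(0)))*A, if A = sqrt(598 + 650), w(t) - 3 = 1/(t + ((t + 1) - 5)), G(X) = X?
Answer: 58*sqrt(78)/5 ≈ 102.45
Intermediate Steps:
w(t) = 3 + 1/(-4 + 2*t) (w(t) = 3 + 1/(t + ((t + 1) - 5)) = 3 + 1/(t + ((1 + t) - 5)) = 3 + 1/(t + (-4 + t)) = 3 + 1/(-4 + 2*t))
A = 4*sqrt(78) (A = sqrt(1248) = 4*sqrt(78) ≈ 35.327)
w(G(K(0)))*A = ((-11 + 6*(-3))/(2*(-2 - 3)))*(4*sqrt(78)) = ((1/2)*(-11 - 18)/(-5))*(4*sqrt(78)) = ((1/2)*(-1/5)*(-29))*(4*sqrt(78)) = 29*(4*sqrt(78))/10 = 58*sqrt(78)/5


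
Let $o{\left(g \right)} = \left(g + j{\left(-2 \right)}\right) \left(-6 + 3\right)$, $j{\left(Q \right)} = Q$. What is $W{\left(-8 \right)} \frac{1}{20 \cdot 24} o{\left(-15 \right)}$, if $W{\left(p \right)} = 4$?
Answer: $\frac{17}{40} \approx 0.425$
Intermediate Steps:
$o{\left(g \right)} = 6 - 3 g$ ($o{\left(g \right)} = \left(g - 2\right) \left(-6 + 3\right) = \left(-2 + g\right) \left(-3\right) = 6 - 3 g$)
$W{\left(-8 \right)} \frac{1}{20 \cdot 24} o{\left(-15 \right)} = 4 \frac{1}{20 \cdot 24} \left(6 - -45\right) = 4 \cdot \frac{1}{20} \cdot \frac{1}{24} \left(6 + 45\right) = 4 \cdot \frac{1}{480} \cdot 51 = 4 \cdot \frac{17}{160} = \frac{17}{40}$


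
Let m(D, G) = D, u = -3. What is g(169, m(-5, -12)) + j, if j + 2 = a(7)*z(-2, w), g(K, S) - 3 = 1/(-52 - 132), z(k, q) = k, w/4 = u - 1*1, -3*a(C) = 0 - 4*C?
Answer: -9755/552 ≈ -17.672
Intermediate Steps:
a(C) = 4*C/3 (a(C) = -(0 - 4*C)/3 = -(-4)*C/3 = 4*C/3)
w = -16 (w = 4*(-3 - 1*1) = 4*(-3 - 1) = 4*(-4) = -16)
g(K, S) = 551/184 (g(K, S) = 3 + 1/(-52 - 132) = 3 + 1/(-184) = 3 - 1/184 = 551/184)
j = -62/3 (j = -2 + ((4/3)*7)*(-2) = -2 + (28/3)*(-2) = -2 - 56/3 = -62/3 ≈ -20.667)
g(169, m(-5, -12)) + j = 551/184 - 62/3 = -9755/552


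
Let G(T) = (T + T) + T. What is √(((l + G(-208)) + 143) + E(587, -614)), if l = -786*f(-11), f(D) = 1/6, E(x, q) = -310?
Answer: I*√922 ≈ 30.364*I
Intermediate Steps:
f(D) = ⅙
G(T) = 3*T (G(T) = 2*T + T = 3*T)
l = -131 (l = -786*⅙ = -131)
√(((l + G(-208)) + 143) + E(587, -614)) = √(((-131 + 3*(-208)) + 143) - 310) = √(((-131 - 624) + 143) - 310) = √((-755 + 143) - 310) = √(-612 - 310) = √(-922) = I*√922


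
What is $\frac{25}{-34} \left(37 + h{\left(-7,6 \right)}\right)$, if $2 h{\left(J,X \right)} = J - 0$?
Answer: $- \frac{1675}{68} \approx -24.632$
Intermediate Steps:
$h{\left(J,X \right)} = \frac{J}{2}$ ($h{\left(J,X \right)} = \frac{J - 0}{2} = \frac{J + 0}{2} = \frac{J}{2}$)
$\frac{25}{-34} \left(37 + h{\left(-7,6 \right)}\right) = \frac{25}{-34} \left(37 + \frac{1}{2} \left(-7\right)\right) = 25 \left(- \frac{1}{34}\right) \left(37 - \frac{7}{2}\right) = \left(- \frac{25}{34}\right) \frac{67}{2} = - \frac{1675}{68}$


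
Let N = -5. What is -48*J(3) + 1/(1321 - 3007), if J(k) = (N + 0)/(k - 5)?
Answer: -202321/1686 ≈ -120.00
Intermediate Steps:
J(k) = -5/(-5 + k) (J(k) = (-5 + 0)/(k - 5) = -5/(-5 + k))
-48*J(3) + 1/(1321 - 3007) = -(-240)/(-5 + 3) + 1/(1321 - 3007) = -(-240)/(-2) + 1/(-1686) = -(-240)*(-1)/2 - 1/1686 = -48*5/2 - 1/1686 = -120 - 1/1686 = -202321/1686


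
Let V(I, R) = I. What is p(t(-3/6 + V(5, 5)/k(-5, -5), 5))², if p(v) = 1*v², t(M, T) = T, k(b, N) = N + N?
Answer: 625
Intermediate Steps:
k(b, N) = 2*N
p(v) = v²
p(t(-3/6 + V(5, 5)/k(-5, -5), 5))² = (5²)² = 25² = 625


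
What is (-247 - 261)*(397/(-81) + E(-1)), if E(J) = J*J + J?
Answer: 201676/81 ≈ 2489.8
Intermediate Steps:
E(J) = J + J**2 (E(J) = J**2 + J = J + J**2)
(-247 - 261)*(397/(-81) + E(-1)) = (-247 - 261)*(397/(-81) - (1 - 1)) = -508*(397*(-1/81) - 1*0) = -508*(-397/81 + 0) = -508*(-397/81) = 201676/81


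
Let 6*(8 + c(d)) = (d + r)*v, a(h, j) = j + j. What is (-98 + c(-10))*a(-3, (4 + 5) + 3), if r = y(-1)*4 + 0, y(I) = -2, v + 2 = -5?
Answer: -2040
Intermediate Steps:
v = -7 (v = -2 - 5 = -7)
a(h, j) = 2*j
r = -8 (r = -2*4 + 0 = -8 + 0 = -8)
c(d) = 4/3 - 7*d/6 (c(d) = -8 + ((d - 8)*(-7))/6 = -8 + ((-8 + d)*(-7))/6 = -8 + (56 - 7*d)/6 = -8 + (28/3 - 7*d/6) = 4/3 - 7*d/6)
(-98 + c(-10))*a(-3, (4 + 5) + 3) = (-98 + (4/3 - 7/6*(-10)))*(2*((4 + 5) + 3)) = (-98 + (4/3 + 35/3))*(2*(9 + 3)) = (-98 + 13)*(2*12) = -85*24 = -2040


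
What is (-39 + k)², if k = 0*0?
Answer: 1521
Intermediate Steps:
k = 0
(-39 + k)² = (-39 + 0)² = (-39)² = 1521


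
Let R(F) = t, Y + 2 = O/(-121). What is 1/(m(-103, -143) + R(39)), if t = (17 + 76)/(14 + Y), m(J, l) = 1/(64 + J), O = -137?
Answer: 61971/437278 ≈ 0.14172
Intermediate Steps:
Y = -105/121 (Y = -2 - 137/(-121) = -2 - 137*(-1/121) = -2 + 137/121 = -105/121 ≈ -0.86777)
t = 11253/1589 (t = (17 + 76)/(14 - 105/121) = 93/(1589/121) = 93*(121/1589) = 11253/1589 ≈ 7.0818)
R(F) = 11253/1589
1/(m(-103, -143) + R(39)) = 1/(1/(64 - 103) + 11253/1589) = 1/(1/(-39) + 11253/1589) = 1/(-1/39 + 11253/1589) = 1/(437278/61971) = 61971/437278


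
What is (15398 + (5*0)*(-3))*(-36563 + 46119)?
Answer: 147143288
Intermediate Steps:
(15398 + (5*0)*(-3))*(-36563 + 46119) = (15398 + 0*(-3))*9556 = (15398 + 0)*9556 = 15398*9556 = 147143288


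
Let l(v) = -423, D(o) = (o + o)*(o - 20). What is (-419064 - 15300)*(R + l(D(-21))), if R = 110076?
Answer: -47629315692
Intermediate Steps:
D(o) = 2*o*(-20 + o) (D(o) = (2*o)*(-20 + o) = 2*o*(-20 + o))
(-419064 - 15300)*(R + l(D(-21))) = (-419064 - 15300)*(110076 - 423) = -434364*109653 = -47629315692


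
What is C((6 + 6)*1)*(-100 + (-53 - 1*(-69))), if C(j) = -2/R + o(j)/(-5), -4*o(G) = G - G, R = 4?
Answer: 42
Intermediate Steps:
o(G) = 0 (o(G) = -(G - G)/4 = -¼*0 = 0)
C(j) = -½ (C(j) = -2/4 + 0/(-5) = -2*¼ + 0*(-⅕) = -½ + 0 = -½)
C((6 + 6)*1)*(-100 + (-53 - 1*(-69))) = -(-100 + (-53 - 1*(-69)))/2 = -(-100 + (-53 + 69))/2 = -(-100 + 16)/2 = -½*(-84) = 42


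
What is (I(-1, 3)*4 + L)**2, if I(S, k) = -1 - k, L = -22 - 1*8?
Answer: 2116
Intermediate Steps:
L = -30 (L = -22 - 8 = -30)
(I(-1, 3)*4 + L)**2 = ((-1 - 1*3)*4 - 30)**2 = ((-1 - 3)*4 - 30)**2 = (-4*4 - 30)**2 = (-16 - 30)**2 = (-46)**2 = 2116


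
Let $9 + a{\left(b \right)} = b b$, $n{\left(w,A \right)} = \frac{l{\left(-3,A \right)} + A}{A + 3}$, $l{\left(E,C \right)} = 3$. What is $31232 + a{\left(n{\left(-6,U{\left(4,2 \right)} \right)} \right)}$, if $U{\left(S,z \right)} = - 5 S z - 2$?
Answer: $31224$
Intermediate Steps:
$U{\left(S,z \right)} = -2 - 5 S z$ ($U{\left(S,z \right)} = - 5 S z - 2 = -2 - 5 S z$)
$n{\left(w,A \right)} = 1$ ($n{\left(w,A \right)} = \frac{3 + A}{A + 3} = \frac{3 + A}{3 + A} = 1$)
$a{\left(b \right)} = -9 + b^{2}$ ($a{\left(b \right)} = -9 + b b = -9 + b^{2}$)
$31232 + a{\left(n{\left(-6,U{\left(4,2 \right)} \right)} \right)} = 31232 - \left(9 - 1^{2}\right) = 31232 + \left(-9 + 1\right) = 31232 - 8 = 31224$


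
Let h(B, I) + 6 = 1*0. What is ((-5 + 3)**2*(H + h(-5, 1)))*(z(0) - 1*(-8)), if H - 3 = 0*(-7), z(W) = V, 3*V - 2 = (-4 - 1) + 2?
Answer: -92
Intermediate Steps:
V = -1/3 (V = 2/3 + ((-4 - 1) + 2)/3 = 2/3 + (-5 + 2)/3 = 2/3 + (1/3)*(-3) = 2/3 - 1 = -1/3 ≈ -0.33333)
z(W) = -1/3
h(B, I) = -6 (h(B, I) = -6 + 1*0 = -6 + 0 = -6)
H = 3 (H = 3 + 0*(-7) = 3 + 0 = 3)
((-5 + 3)**2*(H + h(-5, 1)))*(z(0) - 1*(-8)) = ((-5 + 3)**2*(3 - 6))*(-1/3 - 1*(-8)) = ((-2)**2*(-3))*(-1/3 + 8) = (4*(-3))*(23/3) = -12*23/3 = -92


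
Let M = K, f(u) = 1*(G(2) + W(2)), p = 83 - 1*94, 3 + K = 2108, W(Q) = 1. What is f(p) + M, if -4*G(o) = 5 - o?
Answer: 8421/4 ≈ 2105.3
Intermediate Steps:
G(o) = -5/4 + o/4 (G(o) = -(5 - o)/4 = -5/4 + o/4)
K = 2105 (K = -3 + 2108 = 2105)
p = -11 (p = 83 - 94 = -11)
f(u) = ¼ (f(u) = 1*((-5/4 + (¼)*2) + 1) = 1*((-5/4 + ½) + 1) = 1*(-¾ + 1) = 1*(¼) = ¼)
M = 2105
f(p) + M = ¼ + 2105 = 8421/4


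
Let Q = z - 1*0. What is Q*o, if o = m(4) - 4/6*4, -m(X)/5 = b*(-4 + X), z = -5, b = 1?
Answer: 40/3 ≈ 13.333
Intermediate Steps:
m(X) = 20 - 5*X (m(X) = -5*(-4 + X) = 20 - 5*X)
Q = -5 (Q = -5 - 1*0 = -5 + 0 = -5)
o = -8/3 (o = (20 - 5*4) - 4/6*4 = (20 - 20) - 4*⅙*4 = 0 - ⅔*4 = 0 - 8/3 = -8/3 ≈ -2.6667)
Q*o = -5*(-8/3) = 40/3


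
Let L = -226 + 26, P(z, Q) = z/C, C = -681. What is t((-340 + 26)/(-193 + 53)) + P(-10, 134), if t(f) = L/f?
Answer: -9532430/106917 ≈ -89.157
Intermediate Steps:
P(z, Q) = -z/681 (P(z, Q) = z/(-681) = z*(-1/681) = -z/681)
L = -200
t(f) = -200/f
t((-340 + 26)/(-193 + 53)) + P(-10, 134) = -200*(-193 + 53)/(-340 + 26) - 1/681*(-10) = -200/((-314/(-140))) + 10/681 = -200/((-314*(-1/140))) + 10/681 = -200/157/70 + 10/681 = -200*70/157 + 10/681 = -14000/157 + 10/681 = -9532430/106917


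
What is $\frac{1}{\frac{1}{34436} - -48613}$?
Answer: $\frac{34436}{1674037269} \approx 2.0571 \cdot 10^{-5}$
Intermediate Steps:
$\frac{1}{\frac{1}{34436} - -48613} = \frac{1}{\frac{1}{34436} + 48613} = \frac{1}{\frac{1674037269}{34436}} = \frac{34436}{1674037269}$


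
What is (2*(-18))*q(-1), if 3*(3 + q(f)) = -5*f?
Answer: 48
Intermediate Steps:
q(f) = -3 - 5*f/3 (q(f) = -3 + (-5*f)/3 = -3 - 5*f/3)
(2*(-18))*q(-1) = (2*(-18))*(-3 - 5/3*(-1)) = -36*(-3 + 5/3) = -36*(-4/3) = 48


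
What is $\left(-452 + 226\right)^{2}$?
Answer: $51076$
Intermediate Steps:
$\left(-452 + 226\right)^{2} = \left(-226\right)^{2} = 51076$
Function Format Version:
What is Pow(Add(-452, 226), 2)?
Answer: 51076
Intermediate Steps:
Pow(Add(-452, 226), 2) = Pow(-226, 2) = 51076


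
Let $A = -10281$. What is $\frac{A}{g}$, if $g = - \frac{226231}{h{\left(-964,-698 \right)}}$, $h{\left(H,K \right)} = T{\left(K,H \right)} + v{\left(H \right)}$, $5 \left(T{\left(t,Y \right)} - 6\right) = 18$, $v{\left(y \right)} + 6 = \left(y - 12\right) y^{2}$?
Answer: $- \frac{46623969633822}{1131155} \approx -4.1218 \cdot 10^{7}$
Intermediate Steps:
$v{\left(y \right)} = -6 + y^{2} \left(-12 + y\right)$ ($v{\left(y \right)} = -6 + \left(y - 12\right) y^{2} = -6 + \left(-12 + y\right) y^{2} = -6 + y^{2} \left(-12 + y\right)$)
$T{\left(t,Y \right)} = \frac{48}{5}$ ($T{\left(t,Y \right)} = 6 + \frac{1}{5} \cdot 18 = 6 + \frac{18}{5} = \frac{48}{5}$)
$h{\left(H,K \right)} = \frac{18}{5} + H^{3} - 12 H^{2}$ ($h{\left(H,K \right)} = \frac{48}{5} - \left(6 - H^{3} + 12 H^{2}\right) = \frac{18}{5} + H^{3} - 12 H^{2}$)
$g = \frac{1131155}{4534964462}$ ($g = - \frac{226231}{\frac{18}{5} + \left(-964\right)^{3} - 12 \left(-964\right)^{2}} = - \frac{226231}{\frac{18}{5} - 895841344 - 11151552} = - \frac{226231}{- \frac{4534964462}{5}} = \left(-226231\right) \left(- \frac{5}{4534964462}\right) = \frac{1131155}{4534964462} \approx 0.00024943$)
$\frac{A}{g} = - \frac{10281}{\frac{1131155}{4534964462}} = \left(-10281\right) \frac{4534964462}{1131155} = - \frac{46623969633822}{1131155}$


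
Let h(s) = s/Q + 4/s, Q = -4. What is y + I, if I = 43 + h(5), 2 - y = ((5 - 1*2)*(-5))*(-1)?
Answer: 591/20 ≈ 29.550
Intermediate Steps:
h(s) = 4/s - s/4 (h(s) = s/(-4) + 4/s = s*(-1/4) + 4/s = -s/4 + 4/s = 4/s - s/4)
y = -13 (y = 2 - (5 - 1*2)*(-5)*(-1) = 2 - (5 - 2)*(-5)*(-1) = 2 - 3*(-5)*(-1) = 2 - (-15)*(-1) = 2 - 1*15 = 2 - 15 = -13)
I = 851/20 (I = 43 + (4/5 - 1/4*5) = 43 + (4*(1/5) - 5/4) = 43 + (4/5 - 5/4) = 43 - 9/20 = 851/20 ≈ 42.550)
y + I = -13 + 851/20 = 591/20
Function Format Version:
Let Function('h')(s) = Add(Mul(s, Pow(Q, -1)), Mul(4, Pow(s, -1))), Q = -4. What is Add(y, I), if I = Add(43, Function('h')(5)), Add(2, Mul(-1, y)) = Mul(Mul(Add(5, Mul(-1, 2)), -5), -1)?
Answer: Rational(591, 20) ≈ 29.550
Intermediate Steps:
Function('h')(s) = Add(Mul(4, Pow(s, -1)), Mul(Rational(-1, 4), s)) (Function('h')(s) = Add(Mul(s, Pow(-4, -1)), Mul(4, Pow(s, -1))) = Add(Mul(s, Rational(-1, 4)), Mul(4, Pow(s, -1))) = Add(Mul(Rational(-1, 4), s), Mul(4, Pow(s, -1))) = Add(Mul(4, Pow(s, -1)), Mul(Rational(-1, 4), s)))
y = -13 (y = Add(2, Mul(-1, Mul(Mul(Add(5, Mul(-1, 2)), -5), -1))) = Add(2, Mul(-1, Mul(Mul(Add(5, -2), -5), -1))) = Add(2, Mul(-1, Mul(Mul(3, -5), -1))) = Add(2, Mul(-1, Mul(-15, -1))) = Add(2, Mul(-1, 15)) = Add(2, -15) = -13)
I = Rational(851, 20) (I = Add(43, Add(Mul(4, Pow(5, -1)), Mul(Rational(-1, 4), 5))) = Add(43, Add(Mul(4, Rational(1, 5)), Rational(-5, 4))) = Add(43, Add(Rational(4, 5), Rational(-5, 4))) = Add(43, Rational(-9, 20)) = Rational(851, 20) ≈ 42.550)
Add(y, I) = Add(-13, Rational(851, 20)) = Rational(591, 20)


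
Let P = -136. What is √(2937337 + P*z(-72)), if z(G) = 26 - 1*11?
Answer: √2935297 ≈ 1713.3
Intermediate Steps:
z(G) = 15 (z(G) = 26 - 11 = 15)
√(2937337 + P*z(-72)) = √(2937337 - 136*15) = √(2937337 - 2040) = √2935297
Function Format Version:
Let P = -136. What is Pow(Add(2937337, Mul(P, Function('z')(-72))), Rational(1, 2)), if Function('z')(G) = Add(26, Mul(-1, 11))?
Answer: Pow(2935297, Rational(1, 2)) ≈ 1713.3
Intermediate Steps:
Function('z')(G) = 15 (Function('z')(G) = Add(26, -11) = 15)
Pow(Add(2937337, Mul(P, Function('z')(-72))), Rational(1, 2)) = Pow(Add(2937337, Mul(-136, 15)), Rational(1, 2)) = Pow(Add(2937337, -2040), Rational(1, 2)) = Pow(2935297, Rational(1, 2))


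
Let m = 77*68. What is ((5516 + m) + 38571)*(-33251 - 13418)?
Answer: -2301855087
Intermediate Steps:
m = 5236
((5516 + m) + 38571)*(-33251 - 13418) = ((5516 + 5236) + 38571)*(-33251 - 13418) = (10752 + 38571)*(-46669) = 49323*(-46669) = -2301855087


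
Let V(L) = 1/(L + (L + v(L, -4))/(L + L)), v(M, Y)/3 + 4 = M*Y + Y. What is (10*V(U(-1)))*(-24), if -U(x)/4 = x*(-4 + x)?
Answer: 800/83 ≈ 9.6385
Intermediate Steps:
v(M, Y) = -12 + 3*Y + 3*M*Y (v(M, Y) = -12 + 3*(M*Y + Y) = -12 + 3*(Y + M*Y) = -12 + (3*Y + 3*M*Y) = -12 + 3*Y + 3*M*Y)
U(x) = -4*x*(-4 + x)
V(L) = 1/(L + (-24 - 11*L)/(2*L)) (V(L) = 1/(L + (L + (-12 + 3*(-4) + 3*L*(-4)))/(L + L)) = 1/(L + (L + (-12 - 12 - 12*L))/((2*L))) = 1/(L + (L + (-24 - 12*L))*(1/(2*L))) = 1/(L + (-24 - 11*L)*(1/(2*L))) = 1/(L + (-24 - 11*L)/(2*L)))
(10*V(U(-1)))*(-24) = (10*(2*(4*(-1)*(4 - 1*(-1)))/(-24 - 44*(-1)*(4 - 1*(-1)) + 2*(4*(-1)*(4 - 1*(-1)))²)))*(-24) = (10*(2*(4*(-1)*(4 + 1))/(-24 - 44*(-1)*(4 + 1) + 2*(4*(-1)*(4 + 1))²)))*(-24) = (10*(2*(4*(-1)*5)/(-24 - 44*(-1)*5 + 2*(4*(-1)*5)²)))*(-24) = (10*(2*(-20)/(-24 - 11*(-20) + 2*(-20)²)))*(-24) = (10*(2*(-20)/(-24 + 220 + 2*400)))*(-24) = (10*(2*(-20)/(-24 + 220 + 800)))*(-24) = (10*(2*(-20)/996))*(-24) = (10*(2*(-20)*(1/996)))*(-24) = (10*(-10/249))*(-24) = -100/249*(-24) = 800/83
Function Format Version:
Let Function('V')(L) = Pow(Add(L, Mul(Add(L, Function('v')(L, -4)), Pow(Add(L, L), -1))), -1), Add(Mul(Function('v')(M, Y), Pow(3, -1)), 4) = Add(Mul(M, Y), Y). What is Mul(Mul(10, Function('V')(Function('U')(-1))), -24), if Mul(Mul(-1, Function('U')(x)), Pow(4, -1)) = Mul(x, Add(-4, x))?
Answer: Rational(800, 83) ≈ 9.6385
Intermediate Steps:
Function('v')(M, Y) = Add(-12, Mul(3, Y), Mul(3, M, Y)) (Function('v')(M, Y) = Add(-12, Mul(3, Add(Mul(M, Y), Y))) = Add(-12, Mul(3, Add(Y, Mul(M, Y)))) = Add(-12, Add(Mul(3, Y), Mul(3, M, Y))) = Add(-12, Mul(3, Y), Mul(3, M, Y)))
Function('U')(x) = Mul(-4, x, Add(-4, x)) (Function('U')(x) = Mul(-4, Mul(x, Add(-4, x))) = Mul(-4, x, Add(-4, x)))
Function('V')(L) = Pow(Add(L, Mul(Rational(1, 2), Pow(L, -1), Add(-24, Mul(-11, L)))), -1) (Function('V')(L) = Pow(Add(L, Mul(Add(L, Add(-12, Mul(3, -4), Mul(3, L, -4))), Pow(Add(L, L), -1))), -1) = Pow(Add(L, Mul(Add(L, Add(-12, -12, Mul(-12, L))), Pow(Mul(2, L), -1))), -1) = Pow(Add(L, Mul(Add(L, Add(-24, Mul(-12, L))), Mul(Rational(1, 2), Pow(L, -1)))), -1) = Pow(Add(L, Mul(Add(-24, Mul(-11, L)), Mul(Rational(1, 2), Pow(L, -1)))), -1) = Pow(Add(L, Mul(Rational(1, 2), Pow(L, -1), Add(-24, Mul(-11, L)))), -1))
Mul(Mul(10, Function('V')(Function('U')(-1))), -24) = Mul(Mul(10, Mul(2, Mul(4, -1, Add(4, Mul(-1, -1))), Pow(Add(-24, Mul(-11, Mul(4, -1, Add(4, Mul(-1, -1)))), Mul(2, Pow(Mul(4, -1, Add(4, Mul(-1, -1))), 2))), -1))), -24) = Mul(Mul(10, Mul(2, Mul(4, -1, Add(4, 1)), Pow(Add(-24, Mul(-11, Mul(4, -1, Add(4, 1))), Mul(2, Pow(Mul(4, -1, Add(4, 1)), 2))), -1))), -24) = Mul(Mul(10, Mul(2, Mul(4, -1, 5), Pow(Add(-24, Mul(-11, Mul(4, -1, 5)), Mul(2, Pow(Mul(4, -1, 5), 2))), -1))), -24) = Mul(Mul(10, Mul(2, -20, Pow(Add(-24, Mul(-11, -20), Mul(2, Pow(-20, 2))), -1))), -24) = Mul(Mul(10, Mul(2, -20, Pow(Add(-24, 220, Mul(2, 400)), -1))), -24) = Mul(Mul(10, Mul(2, -20, Pow(Add(-24, 220, 800), -1))), -24) = Mul(Mul(10, Mul(2, -20, Pow(996, -1))), -24) = Mul(Mul(10, Mul(2, -20, Rational(1, 996))), -24) = Mul(Mul(10, Rational(-10, 249)), -24) = Mul(Rational(-100, 249), -24) = Rational(800, 83)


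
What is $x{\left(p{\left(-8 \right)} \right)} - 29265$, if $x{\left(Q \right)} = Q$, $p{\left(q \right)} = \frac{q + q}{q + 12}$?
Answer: $-29269$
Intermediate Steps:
$p{\left(q \right)} = \frac{2 q}{12 + q}$
$x{\left(p{\left(-8 \right)} \right)} - 29265 = 2 \left(-8\right) \frac{1}{12 - 8} - 29265 = 2 \left(-8\right) \frac{1}{4} - 29265 = -4 - 29265 = -29269$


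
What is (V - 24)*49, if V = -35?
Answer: -2891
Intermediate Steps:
(V - 24)*49 = (-35 - 24)*49 = -59*49 = -2891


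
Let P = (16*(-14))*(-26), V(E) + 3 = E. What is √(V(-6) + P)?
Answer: √5815 ≈ 76.256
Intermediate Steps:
V(E) = -3 + E
P = 5824 (P = -224*(-26) = 5824)
√(V(-6) + P) = √((-3 - 6) + 5824) = √(-9 + 5824) = √5815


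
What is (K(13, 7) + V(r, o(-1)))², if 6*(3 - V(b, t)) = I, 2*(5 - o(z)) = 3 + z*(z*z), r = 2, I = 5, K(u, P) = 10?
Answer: 5329/36 ≈ 148.03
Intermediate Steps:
o(z) = 7/2 - z³/2 (o(z) = 5 - (3 + z*(z*z))/2 = 5 - (3 + z*z²)/2 = 5 - (3 + z³)/2 = 5 + (-3/2 - z³/2) = 7/2 - z³/2)
V(b, t) = 13/6 (V(b, t) = 3 - ⅙*5 = 3 - ⅚ = 13/6)
(K(13, 7) + V(r, o(-1)))² = (10 + 13/6)² = (73/6)² = 5329/36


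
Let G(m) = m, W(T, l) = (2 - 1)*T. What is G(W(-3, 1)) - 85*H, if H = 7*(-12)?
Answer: 7137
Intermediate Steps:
W(T, l) = T (W(T, l) = 1*T = T)
H = -84
G(W(-3, 1)) - 85*H = -3 - 85*(-84) = -3 + 7140 = 7137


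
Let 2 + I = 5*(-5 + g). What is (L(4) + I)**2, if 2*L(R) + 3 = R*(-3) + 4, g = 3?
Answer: 1225/4 ≈ 306.25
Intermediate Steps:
L(R) = 1/2 - 3*R/2 (L(R) = -3/2 + (R*(-3) + 4)/2 = -3/2 + (-3*R + 4)/2 = -3/2 + (4 - 3*R)/2 = -3/2 + (2 - 3*R/2) = 1/2 - 3*R/2)
I = -12 (I = -2 + 5*(-5 + 3) = -2 + 5*(-2) = -2 - 10 = -12)
(L(4) + I)**2 = ((1/2 - 3/2*4) - 12)**2 = ((1/2 - 6) - 12)**2 = (-11/2 - 12)**2 = (-35/2)**2 = 1225/4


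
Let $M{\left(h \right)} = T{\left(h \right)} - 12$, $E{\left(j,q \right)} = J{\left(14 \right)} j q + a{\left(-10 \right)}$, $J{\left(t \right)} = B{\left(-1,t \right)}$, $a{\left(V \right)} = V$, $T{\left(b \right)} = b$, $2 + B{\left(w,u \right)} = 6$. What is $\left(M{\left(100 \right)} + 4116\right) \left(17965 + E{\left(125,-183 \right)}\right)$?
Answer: $-309183180$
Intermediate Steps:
$B{\left(w,u \right)} = 4$ ($B{\left(w,u \right)} = -2 + 6 = 4$)
$J{\left(t \right)} = 4$
$E{\left(j,q \right)} = -10 + 4 j q$ ($E{\left(j,q \right)} = 4 j q - 10 = -10 + 4 j q$)
$M{\left(h \right)} = -12 + h$ ($M{\left(h \right)} = h - 12 = -12 + h$)
$\left(M{\left(100 \right)} + 4116\right) \left(17965 + E{\left(125,-183 \right)}\right) = \left(\left(-12 + 100\right) + 4116\right) \left(17965 + \left(-10 + 4 \cdot 125 \left(-183\right)\right)\right) = \left(88 + 4116\right) \left(17965 - 91510\right) = 4204 \left(17965 - 91510\right) = 4204 \left(-73545\right) = -309183180$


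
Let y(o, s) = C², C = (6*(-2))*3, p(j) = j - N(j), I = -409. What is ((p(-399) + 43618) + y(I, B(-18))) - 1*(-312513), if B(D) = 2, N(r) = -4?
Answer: 357032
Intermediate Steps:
p(j) = 4 + j (p(j) = j - 1*(-4) = j + 4 = 4 + j)
C = -36 (C = -12*3 = -36)
y(o, s) = 1296 (y(o, s) = (-36)² = 1296)
((p(-399) + 43618) + y(I, B(-18))) - 1*(-312513) = (((4 - 399) + 43618) + 1296) - 1*(-312513) = ((-395 + 43618) + 1296) + 312513 = (43223 + 1296) + 312513 = 44519 + 312513 = 357032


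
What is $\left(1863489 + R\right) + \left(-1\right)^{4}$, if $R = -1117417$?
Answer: $746073$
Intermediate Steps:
$\left(1863489 + R\right) + \left(-1\right)^{4} = \left(1863489 - 1117417\right) + \left(-1\right)^{4} = 746072 + 1 = 746073$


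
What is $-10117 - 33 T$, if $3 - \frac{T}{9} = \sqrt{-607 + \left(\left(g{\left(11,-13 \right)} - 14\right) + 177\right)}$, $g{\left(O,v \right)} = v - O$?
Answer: $-11008 + 1782 i \sqrt{13} \approx -11008.0 + 6425.1 i$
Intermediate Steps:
$T = 27 - 54 i \sqrt{13}$ ($T = 27 - 9 \sqrt{-607 + \left(\left(\left(-13 - 11\right) - 14\right) + 177\right)} = 27 - 9 \sqrt{-607 + \left(\left(-24 - 14\right) + 177\right)} = 27 - 9 \sqrt{-607 + \left(-38 + 177\right)} = 27 - 9 \sqrt{-607 + 139} = 27 - 9 \sqrt{-468} = 27 - 9 \cdot 6 i \sqrt{13} = 27 - 54 i \sqrt{13} \approx 27.0 - 194.7 i$)
$-10117 - 33 T = -10117 - 33 \left(27 - 54 i \sqrt{13}\right) = -10117 - \left(891 - 1782 i \sqrt{13}\right) = -11008 + 1782 i \sqrt{13}$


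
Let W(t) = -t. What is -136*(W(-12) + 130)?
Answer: -19312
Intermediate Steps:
-136*(W(-12) + 130) = -136*(-1*(-12) + 130) = -136*(12 + 130) = -136*142 = -19312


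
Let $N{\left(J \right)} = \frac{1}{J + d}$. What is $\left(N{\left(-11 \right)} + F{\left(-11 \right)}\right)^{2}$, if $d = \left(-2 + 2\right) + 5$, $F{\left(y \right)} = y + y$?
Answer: $\frac{17689}{36} \approx 491.36$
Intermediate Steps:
$F{\left(y \right)} = 2 y$
$d = 5$ ($d = 0 + 5 = 5$)
$N{\left(J \right)} = \frac{1}{5 + J}$ ($N{\left(J \right)} = \frac{1}{J + 5} = \frac{1}{5 + J}$)
$\left(N{\left(-11 \right)} + F{\left(-11 \right)}\right)^{2} = \left(\frac{1}{5 - 11} + 2 \left(-11\right)\right)^{2} = \left(\frac{1}{-6} - 22\right)^{2} = \left(- \frac{1}{6} - 22\right)^{2} = \left(- \frac{133}{6}\right)^{2} = \frac{17689}{36}$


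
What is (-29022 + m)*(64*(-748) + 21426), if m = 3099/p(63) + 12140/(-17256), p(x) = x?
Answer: 1652765715683/2157 ≈ 7.6623e+8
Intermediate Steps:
m = 1464209/30198 (m = 3099/63 + 12140/(-17256) = 3099*(1/63) + 12140*(-1/17256) = 1033/21 - 3035/4314 = 1464209/30198 ≈ 48.487)
(-29022 + m)*(64*(-748) + 21426) = (-29022 + 1464209/30198)*(64*(-748) + 21426) = -874942147*(-47872 + 21426)/30198 = -874942147/30198*(-26446) = 1652765715683/2157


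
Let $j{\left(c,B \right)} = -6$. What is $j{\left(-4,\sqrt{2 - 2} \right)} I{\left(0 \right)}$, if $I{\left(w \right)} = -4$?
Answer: $24$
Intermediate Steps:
$j{\left(-4,\sqrt{2 - 2} \right)} I{\left(0 \right)} = \left(-6\right) \left(-4\right) = 24$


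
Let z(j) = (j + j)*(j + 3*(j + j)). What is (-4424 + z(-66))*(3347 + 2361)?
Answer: 322844480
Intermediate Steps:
z(j) = 14*j² (z(j) = (2*j)*(j + 3*(2*j)) = (2*j)*(j + 6*j) = (2*j)*(7*j) = 14*j²)
(-4424 + z(-66))*(3347 + 2361) = (-4424 + 14*(-66)²)*(3347 + 2361) = (-4424 + 14*4356)*5708 = (-4424 + 60984)*5708 = 56560*5708 = 322844480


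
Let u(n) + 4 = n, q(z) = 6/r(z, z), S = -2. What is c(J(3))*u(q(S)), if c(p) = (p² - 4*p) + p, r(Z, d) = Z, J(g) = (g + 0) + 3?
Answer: -126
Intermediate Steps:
J(g) = 3 + g (J(g) = g + 3 = 3 + g)
q(z) = 6/z
u(n) = -4 + n
c(p) = p² - 3*p
c(J(3))*u(q(S)) = ((3 + 3)*(-3 + (3 + 3)))*(-4 + 6/(-2)) = (6*(-3 + 6))*(-4 + 6*(-½)) = (6*3)*(-4 - 3) = 18*(-7) = -126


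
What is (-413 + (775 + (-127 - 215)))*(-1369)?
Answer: -27380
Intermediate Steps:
(-413 + (775 + (-127 - 215)))*(-1369) = (-413 + (775 - 342))*(-1369) = (-413 + 433)*(-1369) = 20*(-1369) = -27380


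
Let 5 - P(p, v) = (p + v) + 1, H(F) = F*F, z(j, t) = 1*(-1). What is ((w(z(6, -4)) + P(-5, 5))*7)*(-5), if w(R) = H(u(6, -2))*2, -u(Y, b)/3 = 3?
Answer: -5810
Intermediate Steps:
u(Y, b) = -9 (u(Y, b) = -3*3 = -9)
z(j, t) = -1
H(F) = F²
w(R) = 162 (w(R) = (-9)²*2 = 81*2 = 162)
P(p, v) = 4 - p - v (P(p, v) = 5 - ((p + v) + 1) = 5 - (1 + p + v) = 5 + (-1 - p - v) = 4 - p - v)
((w(z(6, -4)) + P(-5, 5))*7)*(-5) = ((162 + (4 - 1*(-5) - 1*5))*7)*(-5) = ((162 + (4 + 5 - 5))*7)*(-5) = ((162 + 4)*7)*(-5) = (166*7)*(-5) = 1162*(-5) = -5810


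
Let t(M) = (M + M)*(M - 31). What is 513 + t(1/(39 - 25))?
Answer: 49841/98 ≈ 508.58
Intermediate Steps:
t(M) = 2*M*(-31 + M) (t(M) = (2*M)*(-31 + M) = 2*M*(-31 + M))
513 + t(1/(39 - 25)) = 513 + 2*(-31 + 1/(39 - 25))/(39 - 25) = 513 + 2*(-31 + 1/14)/14 = 513 + 2*(1/14)*(-31 + 1/14) = 513 + 2*(1/14)*(-433/14) = 513 - 433/98 = 49841/98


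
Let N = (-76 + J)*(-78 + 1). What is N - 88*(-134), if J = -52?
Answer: 21648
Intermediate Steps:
N = 9856 (N = (-76 - 52)*(-78 + 1) = -128*(-77) = 9856)
N - 88*(-134) = 9856 - 88*(-134) = 9856 + 11792 = 21648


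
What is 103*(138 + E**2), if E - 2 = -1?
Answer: 14317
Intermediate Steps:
E = 1 (E = 2 - 1 = 1)
103*(138 + E**2) = 103*(138 + 1**2) = 103*(138 + 1) = 103*139 = 14317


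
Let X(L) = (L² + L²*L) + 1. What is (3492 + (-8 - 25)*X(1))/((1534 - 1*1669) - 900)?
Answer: -377/115 ≈ -3.2783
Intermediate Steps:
X(L) = 1 + L² + L³ (X(L) = (L² + L³) + 1 = 1 + L² + L³)
(3492 + (-8 - 25)*X(1))/((1534 - 1*1669) - 900) = (3492 + (-8 - 25)*(1 + 1² + 1³))/((1534 - 1*1669) - 900) = (3492 - 33*(1 + 1 + 1))/((1534 - 1669) - 900) = (3492 - 33*3)/(-135 - 900) = (3492 - 99)/(-1035) = 3393*(-1/1035) = -377/115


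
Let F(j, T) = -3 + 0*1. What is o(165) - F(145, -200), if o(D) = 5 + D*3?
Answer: 503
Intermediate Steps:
o(D) = 5 + 3*D
F(j, T) = -3 (F(j, T) = -3 + 0 = -3)
o(165) - F(145, -200) = (5 + 3*165) - 1*(-3) = (5 + 495) + 3 = 500 + 3 = 503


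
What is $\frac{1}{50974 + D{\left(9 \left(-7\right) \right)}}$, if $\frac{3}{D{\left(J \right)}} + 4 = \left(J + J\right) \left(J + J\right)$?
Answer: $\frac{15872}{809059331} \approx 1.9618 \cdot 10^{-5}$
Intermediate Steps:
$D{\left(J \right)} = \frac{3}{-4 + 4 J^{2}}$ ($D{\left(J \right)} = \frac{3}{-4 + \left(J + J\right) \left(J + J\right)} = \frac{3}{-4 + 2 J 2 J} = \frac{3}{-4 + 4 J^{2}}$)
$\frac{1}{50974 + D{\left(9 \left(-7\right) \right)}} = \frac{1}{50974 + \frac{3}{4 \left(-1 + \left(9 \left(-7\right)\right)^{2}\right)}} = \frac{1}{50974 + \frac{3}{4 \left(-1 + \left(-63\right)^{2}\right)}} = \frac{1}{50974 + \frac{3}{4 \left(-1 + 3969\right)}} = \frac{1}{50974 + \frac{3}{4 \cdot 3968}} = \frac{1}{50974 + \frac{3}{4} \cdot \frac{1}{3968}} = \frac{1}{50974 + \frac{3}{15872}} = \frac{1}{\frac{809059331}{15872}} = \frac{15872}{809059331}$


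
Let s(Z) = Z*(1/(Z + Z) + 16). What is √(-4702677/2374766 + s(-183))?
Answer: I*√4130210922249193/1187383 ≈ 54.125*I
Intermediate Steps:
s(Z) = Z*(16 + 1/(2*Z)) (s(Z) = Z*(1/(2*Z) + 16) = Z*(16 + 1/(2*Z)))
√(-4702677/2374766 + s(-183)) = √(-4702677/2374766 + (½ + 16*(-183))) = √(-4702677*1/2374766 + (½ - 2928)) = √(-4702677/2374766 - 5855/2) = √(-3478415071/1187383) = I*√4130210922249193/1187383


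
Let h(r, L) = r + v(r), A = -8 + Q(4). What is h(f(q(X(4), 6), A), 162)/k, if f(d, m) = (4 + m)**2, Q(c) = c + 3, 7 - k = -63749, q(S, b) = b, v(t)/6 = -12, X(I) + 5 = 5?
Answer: -1/1012 ≈ -0.00098814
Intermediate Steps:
X(I) = 0 (X(I) = -5 + 5 = 0)
v(t) = -72 (v(t) = 6*(-12) = -72)
k = 63756 (k = 7 - 1*(-63749) = 7 + 63749 = 63756)
Q(c) = 3 + c
A = -1 (A = -8 + (3 + 4) = -8 + 7 = -1)
h(r, L) = -72 + r (h(r, L) = r - 72 = -72 + r)
h(f(q(X(4), 6), A), 162)/k = (-72 + (4 - 1)**2)/63756 = (-72 + 3**2)*(1/63756) = (-72 + 9)*(1/63756) = -63*1/63756 = -1/1012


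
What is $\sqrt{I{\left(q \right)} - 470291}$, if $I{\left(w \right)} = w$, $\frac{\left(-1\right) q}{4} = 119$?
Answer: $i \sqrt{470767} \approx 686.13 i$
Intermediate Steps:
$q = -476$ ($q = \left(-4\right) 119 = -476$)
$\sqrt{I{\left(q \right)} - 470291} = \sqrt{-476 - 470291} = \sqrt{-470767} = i \sqrt{470767}$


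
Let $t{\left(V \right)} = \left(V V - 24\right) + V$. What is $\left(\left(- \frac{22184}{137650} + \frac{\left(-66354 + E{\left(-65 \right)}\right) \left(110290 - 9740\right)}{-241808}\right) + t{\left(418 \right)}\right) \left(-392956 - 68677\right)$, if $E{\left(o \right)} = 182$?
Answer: $- \frac{194596832732521370089}{2080304450} \approx -9.3542 \cdot 10^{10}$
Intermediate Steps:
$t{\left(V \right)} = -24 + V + V^{2}$ ($t{\left(V \right)} = \left(V^{2} - 24\right) + V = \left(-24 + V^{2}\right) + V = -24 + V + V^{2}$)
$\left(\left(- \frac{22184}{137650} + \frac{\left(-66354 + E{\left(-65 \right)}\right) \left(110290 - 9740\right)}{-241808}\right) + t{\left(418 \right)}\right) \left(-392956 - 68677\right) = \left(\left(- \frac{22184}{137650} + \frac{\left(-66354 + 182\right) \left(110290 - 9740\right)}{-241808}\right) + \left(-24 + 418 + 418^{2}\right)\right) \left(-392956 - 68677\right) = \left(\left(\left(-22184\right) \frac{1}{137650} + \left(-66172\right) 100550 \left(- \frac{1}{241808}\right)\right) + \left(-24 + 418 + 174724\right)\right) \left(-461633\right) = \left(\left(- \frac{11092}{68825} - - \frac{831699325}{30226}\right) + 175118\right) \left(-461633\right) = \left(\left(- \frac{11092}{68825} + \frac{831699325}{30226}\right) + 175118\right) \left(-461633\right) = \left(\frac{57241370776333}{2080304450} + 175118\right) \left(-461633\right) = \frac{421540125451433}{2080304450} \left(-461633\right) = - \frac{194596832732521370089}{2080304450}$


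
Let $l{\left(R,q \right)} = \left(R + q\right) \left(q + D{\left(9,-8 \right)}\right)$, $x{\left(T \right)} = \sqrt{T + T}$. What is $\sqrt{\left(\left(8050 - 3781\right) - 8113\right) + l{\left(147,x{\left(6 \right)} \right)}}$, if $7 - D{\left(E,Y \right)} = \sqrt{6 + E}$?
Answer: $\sqrt{-2803 - 147 \sqrt{15} - 6 \sqrt{5} + 308 \sqrt{3}} \approx 53.407 i$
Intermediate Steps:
$D{\left(E,Y \right)} = 7 - \sqrt{6 + E}$
$x{\left(T \right)} = \sqrt{2} \sqrt{T}$ ($x{\left(T \right)} = \sqrt{2 T} = \sqrt{2} \sqrt{T}$)
$l{\left(R,q \right)} = \left(R + q\right) \left(7 + q - \sqrt{15}\right)$ ($l{\left(R,q \right)} = \left(R + q\right) \left(q + \left(7 - \sqrt{6 + 9}\right)\right) = \left(R + q\right) \left(q + \left(7 - \sqrt{15}\right)\right) = \left(R + q\right) \left(7 + q - \sqrt{15}\right)$)
$\sqrt{\left(\left(8050 - 3781\right) - 8113\right) + l{\left(147,x{\left(6 \right)} \right)}} = \sqrt{\left(\left(8050 - 3781\right) - 8113\right) + \left(\left(\sqrt{2} \sqrt{6}\right)^{2} + 147 \sqrt{2} \sqrt{6} + 147 \left(7 - \sqrt{15}\right) + \sqrt{2} \sqrt{6} \left(7 - \sqrt{15}\right)\right)} = \sqrt{\left(4269 - 8113\right) + \left(\left(2 \sqrt{3}\right)^{2} + 147 \cdot 2 \sqrt{3} + \left(1029 - 147 \sqrt{15}\right) + 2 \sqrt{3} \left(7 - \sqrt{15}\right)\right)} = \sqrt{-3844 + \left(12 + 294 \sqrt{3} + \left(1029 - 147 \sqrt{15}\right) + 2 \sqrt{3} \left(7 - \sqrt{15}\right)\right)} = \sqrt{-3844 + \left(1041 - 147 \sqrt{15} + 294 \sqrt{3} + 2 \sqrt{3} \left(7 - \sqrt{15}\right)\right)} = \sqrt{-2803 - 147 \sqrt{15} + 294 \sqrt{3} + 2 \sqrt{3} \left(7 - \sqrt{15}\right)}$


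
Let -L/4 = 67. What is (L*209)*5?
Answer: -280060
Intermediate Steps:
L = -268 (L = -4*67 = -268)
(L*209)*5 = -268*209*5 = -56012*5 = -280060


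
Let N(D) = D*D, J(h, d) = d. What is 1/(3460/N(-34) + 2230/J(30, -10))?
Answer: -289/63582 ≈ -0.0045453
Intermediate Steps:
N(D) = D²
1/(3460/N(-34) + 2230/J(30, -10)) = 1/(3460/((-34)²) + 2230/(-10)) = 1/(3460/1156 + 2230*(-⅒)) = 1/(3460*(1/1156) - 223) = 1/(865/289 - 223) = 1/(-63582/289) = -289/63582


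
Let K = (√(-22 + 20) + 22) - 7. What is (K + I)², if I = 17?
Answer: (32 + I*√2)² ≈ 1022.0 + 90.51*I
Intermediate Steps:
K = 15 + I*√2 (K = (√(-2) + 22) - 7 = (I*√2 + 22) - 7 = (22 + I*√2) - 7 = 15 + I*√2 ≈ 15.0 + 1.4142*I)
(K + I)² = ((15 + I*√2) + 17)² = (32 + I*√2)²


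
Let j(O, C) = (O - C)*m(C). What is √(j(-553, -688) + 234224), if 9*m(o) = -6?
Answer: √234134 ≈ 483.87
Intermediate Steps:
m(o) = -⅔ (m(o) = (⅑)*(-6) = -⅔)
j(O, C) = -2*O/3 + 2*C/3 (j(O, C) = (O - C)*(-⅔) = -2*O/3 + 2*C/3)
√(j(-553, -688) + 234224) = √((-⅔*(-553) + (⅔)*(-688)) + 234224) = √((1106/3 - 1376/3) + 234224) = √(-90 + 234224) = √234134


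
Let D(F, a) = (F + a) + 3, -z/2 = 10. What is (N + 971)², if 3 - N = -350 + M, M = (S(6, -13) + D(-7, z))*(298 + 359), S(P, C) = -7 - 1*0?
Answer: 470499481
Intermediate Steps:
S(P, C) = -7 (S(P, C) = -7 + 0 = -7)
z = -20 (z = -2*10 = -20)
D(F, a) = 3 + F + a
M = -20367 (M = (-7 + (3 - 7 - 20))*(298 + 359) = (-7 - 24)*657 = -31*657 = -20367)
N = 20720 (N = 3 - (-350 - 20367) = 3 - 1*(-20717) = 3 + 20717 = 20720)
(N + 971)² = (20720 + 971)² = 21691² = 470499481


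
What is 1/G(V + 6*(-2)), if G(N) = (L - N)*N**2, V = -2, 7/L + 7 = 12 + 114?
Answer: 17/46844 ≈ 0.00036291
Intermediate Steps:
L = 1/17 (L = 7/(-7 + (12 + 114)) = 7/(-7 + 126) = 7/119 = 7*(1/119) = 1/17 ≈ 0.058824)
G(N) = N**2*(1/17 - N) (G(N) = (1/17 - N)*N**2 = N**2*(1/17 - N))
1/G(V + 6*(-2)) = 1/((-2 + 6*(-2))**2*(1/17 - (-2 + 6*(-2)))) = 1/((-2 - 12)**2*(1/17 - (-2 - 12))) = 1/((-14)**2*(1/17 - 1*(-14))) = 1/(196*(1/17 + 14)) = 1/(196*(239/17)) = 1/(46844/17) = 17/46844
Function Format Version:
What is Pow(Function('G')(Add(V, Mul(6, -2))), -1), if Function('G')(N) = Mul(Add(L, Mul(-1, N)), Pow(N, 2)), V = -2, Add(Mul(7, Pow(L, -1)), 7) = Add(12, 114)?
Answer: Rational(17, 46844) ≈ 0.00036291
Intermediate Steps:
L = Rational(1, 17) (L = Mul(7, Pow(Add(-7, Add(12, 114)), -1)) = Mul(7, Pow(Add(-7, 126), -1)) = Mul(7, Pow(119, -1)) = Mul(7, Rational(1, 119)) = Rational(1, 17) ≈ 0.058824)
Function('G')(N) = Mul(Pow(N, 2), Add(Rational(1, 17), Mul(-1, N))) (Function('G')(N) = Mul(Add(Rational(1, 17), Mul(-1, N)), Pow(N, 2)) = Mul(Pow(N, 2), Add(Rational(1, 17), Mul(-1, N))))
Pow(Function('G')(Add(V, Mul(6, -2))), -1) = Pow(Mul(Pow(Add(-2, Mul(6, -2)), 2), Add(Rational(1, 17), Mul(-1, Add(-2, Mul(6, -2))))), -1) = Pow(Mul(Pow(Add(-2, -12), 2), Add(Rational(1, 17), Mul(-1, Add(-2, -12)))), -1) = Pow(Mul(Pow(-14, 2), Add(Rational(1, 17), Mul(-1, -14))), -1) = Pow(Mul(196, Add(Rational(1, 17), 14)), -1) = Pow(Mul(196, Rational(239, 17)), -1) = Pow(Rational(46844, 17), -1) = Rational(17, 46844)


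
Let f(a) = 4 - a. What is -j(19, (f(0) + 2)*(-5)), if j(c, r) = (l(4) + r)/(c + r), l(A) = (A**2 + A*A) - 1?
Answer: 1/11 ≈ 0.090909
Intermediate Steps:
l(A) = -1 + 2*A**2 (l(A) = (A**2 + A**2) - 1 = 2*A**2 - 1 = -1 + 2*A**2)
j(c, r) = (31 + r)/(c + r) (j(c, r) = ((-1 + 2*4**2) + r)/(c + r) = ((-1 + 2*16) + r)/(c + r) = ((-1 + 32) + r)/(c + r) = (31 + r)/(c + r))
-j(19, (f(0) + 2)*(-5)) = -(31 + ((4 - 1*0) + 2)*(-5))/(19 + ((4 - 1*0) + 2)*(-5)) = -(31 + ((4 + 0) + 2)*(-5))/(19 + ((4 + 0) + 2)*(-5)) = -(31 + (4 + 2)*(-5))/(19 + (4 + 2)*(-5)) = -(31 + 6*(-5))/(19 + 6*(-5)) = -(31 - 30)/(19 - 30) = -1/(-11) = -(-1)/11 = -1*(-1/11) = 1/11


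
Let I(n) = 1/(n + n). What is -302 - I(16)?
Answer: -9665/32 ≈ -302.03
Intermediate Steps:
I(n) = 1/(2*n)
-302 - I(16) = -302 - 1/(2*16) = -302 - 1*1/32 = -302 - 1/32 = -9665/32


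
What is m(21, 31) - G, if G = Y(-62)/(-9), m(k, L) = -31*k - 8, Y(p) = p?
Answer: -5993/9 ≈ -665.89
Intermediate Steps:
m(k, L) = -8 - 31*k
G = 62/9 (G = -62/(-9) = -62*(-1/9) = 62/9 ≈ 6.8889)
m(21, 31) - G = (-8 - 31*21) - 1*62/9 = (-8 - 651) - 62/9 = -659 - 62/9 = -5993/9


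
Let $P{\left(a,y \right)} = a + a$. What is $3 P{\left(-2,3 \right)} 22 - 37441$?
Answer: $-37705$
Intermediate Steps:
$P{\left(a,y \right)} = 2 a$
$3 P{\left(-2,3 \right)} 22 - 37441 = 3 \cdot 2 \left(-2\right) 22 - 37441 = 3 \left(-4\right) 22 - 37441 = \left(-12\right) 22 - 37441 = -264 - 37441 = -37705$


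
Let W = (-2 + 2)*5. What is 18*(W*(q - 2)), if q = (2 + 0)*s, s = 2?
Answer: 0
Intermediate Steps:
q = 4 (q = (2 + 0)*2 = 2*2 = 4)
W = 0 (W = 0*5 = 0)
18*(W*(q - 2)) = 18*(0*(4 - 2)) = 18*(0*2) = 18*0 = 0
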